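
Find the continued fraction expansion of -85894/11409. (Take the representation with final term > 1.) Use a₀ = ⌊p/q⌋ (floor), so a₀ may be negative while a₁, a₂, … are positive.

[-8; 2, 8, 4, 4, 6, 6]

-85894 = -8*11409 + 5378
11409 = 2*5378 + 653
5378 = 8*653 + 154
653 = 4*154 + 37
154 = 4*37 + 6
37 = 6*6 + 1
6 = 6*1 + 0  (stop)
So -85894/11409 = [-8; 2, 8, 4, 4, 6, 6].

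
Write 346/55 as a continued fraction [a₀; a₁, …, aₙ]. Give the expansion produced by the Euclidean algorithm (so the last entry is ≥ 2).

[6; 3, 2, 3, 2]

346 = 6·55 + 16
55 = 3·16 + 7
16 = 2·7 + 2
7 = 3·2 + 1
2 = 2·1 + 0  (stop)
So 346/55 = [6; 3, 2, 3, 2].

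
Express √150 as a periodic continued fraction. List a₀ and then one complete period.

a₀ = ⌊√150⌋ = 12.
With m₀=0, d₀=1 and mₖ₊₁ = dₖaₖ − mₖ, dₖ₊₁ = (n − mₖ₊₁²)/dₖ, aₖ₊₁ = ⌊(a₀+mₖ₊₁)/dₖ₊₁⌋:
  k=1: m=12, d=6, a=4
  k=2: m=12, d=1, a=24
d=1 and a=2a₀=24 at k=2, so the next step gives (m, d) = (12, 6) again — its k=1 value — and the period has length 2.

[12; 4, 24]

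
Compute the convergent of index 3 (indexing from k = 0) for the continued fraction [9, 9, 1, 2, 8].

Using pₖ = aₖpₖ₋₁ + pₖ₋₂, qₖ = aₖqₖ₋₁ + qₖ₋₂ (with p₋₁=1, p₋₂=0, q₋₁=0, q₋₂=1):
  k=0: a=9, p=9, q=1
  k=1: a=9, p=82, q=9
  k=2: a=1, p=91, q=10
  k=3: a=2, p=264, q=29

264/29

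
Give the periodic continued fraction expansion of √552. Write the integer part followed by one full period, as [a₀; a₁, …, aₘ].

a₀ = ⌊√552⌋ = 23.

[23; 2, 46]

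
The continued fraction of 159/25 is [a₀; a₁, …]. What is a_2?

159 = 6·25 + 9   →  a_0 = 6
25 = 2·9 + 7   →  a_1 = 2
9 = 1·7 + 2   →  a_2 = 1

1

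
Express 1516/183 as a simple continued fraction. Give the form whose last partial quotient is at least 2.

1516 = 8*183 + 52
183 = 3*52 + 27
52 = 1*27 + 25
27 = 1*25 + 2
25 = 12*2 + 1
2 = 2*1 + 0  (stop)
So 1516/183 = [8; 3, 1, 1, 12, 2].

[8; 3, 1, 1, 12, 2]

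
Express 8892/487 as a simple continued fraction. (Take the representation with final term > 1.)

[18; 3, 1, 6, 2, 2, 3]

8892 = 18*487 + 126
487 = 3*126 + 109
126 = 1*109 + 17
109 = 6*17 + 7
17 = 2*7 + 3
7 = 2*3 + 1
3 = 3*1 + 0  (stop)
So 8892/487 = [18; 3, 1, 6, 2, 2, 3].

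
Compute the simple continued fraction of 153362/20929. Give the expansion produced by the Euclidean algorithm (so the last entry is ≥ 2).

[7; 3, 19, 2, 17, 10]

153362 = 7*20929 + 6859
20929 = 3*6859 + 352
6859 = 19*352 + 171
352 = 2*171 + 10
171 = 17*10 + 1
10 = 10*1 + 0  (stop)
So 153362/20929 = [7; 3, 19, 2, 17, 10].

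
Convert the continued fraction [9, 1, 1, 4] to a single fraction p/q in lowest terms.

86/9

Using pₖ = aₖpₖ₋₁ + pₖ₋₂ and qₖ = aₖqₖ₋₁ + qₖ₋₂:
  k=0: a=9, p=9, q=1
  k=1: a=1, p=10, q=1
  k=2: a=1, p=19, q=2
  k=3: a=4, p=86, q=9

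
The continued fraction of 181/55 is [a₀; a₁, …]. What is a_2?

2

181 = 3·55 + 16   →  a_0 = 3
55 = 3·16 + 7   →  a_1 = 3
16 = 2·7 + 2   →  a_2 = 2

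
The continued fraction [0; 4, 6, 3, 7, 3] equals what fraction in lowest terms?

436/1813

Fold from the inside: start with 3/1.
  7 + 1/3 = 22/3
  3 + 3/22 = 69/22
  6 + 22/69 = 436/69
  4 + 69/436 = 1813/436
  0 + 436/1813 = 436/1813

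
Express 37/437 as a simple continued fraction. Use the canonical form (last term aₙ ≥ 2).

[0; 11, 1, 4, 3, 2]

37 = 0×437 + 37
437 = 11×37 + 30
37 = 1×30 + 7
30 = 4×7 + 2
7 = 3×2 + 1
2 = 2×1 + 0  (stop)
So 37/437 = [0; 11, 1, 4, 3, 2].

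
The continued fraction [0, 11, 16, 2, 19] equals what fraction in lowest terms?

643/7112

Fold from the inside: start with 19/1.
  2 + 1/19 = 39/19
  16 + 19/39 = 643/39
  11 + 39/643 = 7112/643
  0 + 643/7112 = 643/7112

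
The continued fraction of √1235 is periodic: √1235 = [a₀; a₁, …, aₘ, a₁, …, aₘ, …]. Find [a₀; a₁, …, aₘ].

a₀ = ⌊√1235⌋ = 35.
With m₀=0, d₀=1 and mₖ₊₁ = dₖaₖ − mₖ, dₖ₊₁ = (n − mₖ₊₁²)/dₖ, aₖ₊₁ = ⌊(a₀+mₖ₊₁)/dₖ₊₁⌋:
  k=1: m=35, d=10, a=7
  k=2: m=35, d=1, a=70
d=1 and a=2a₀=70 at k=2, so the next step gives (m, d) = (35, 10) again — its k=1 value — and the period has length 2.

[35; 7, 70]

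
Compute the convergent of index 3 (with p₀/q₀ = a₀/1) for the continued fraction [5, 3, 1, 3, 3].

Using pₖ = aₖpₖ₋₁ + pₖ₋₂, qₖ = aₖqₖ₋₁ + qₖ₋₂ (with p₋₁=1, p₋₂=0, q₋₁=0, q₋₂=1):
  k=0: a=5, p=5, q=1
  k=1: a=3, p=16, q=3
  k=2: a=1, p=21, q=4
  k=3: a=3, p=79, q=15

79/15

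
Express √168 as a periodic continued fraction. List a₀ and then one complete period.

[12; 1, 24]

a₀ = ⌊√168⌋ = 12.
With m₀=0, d₀=1 and mₖ₊₁ = dₖaₖ − mₖ, dₖ₊₁ = (n − mₖ₊₁²)/dₖ, aₖ₊₁ = ⌊(a₀+mₖ₊₁)/dₖ₊₁⌋:
  k=1: m=12, d=24, a=1
  k=2: m=12, d=1, a=24
d=1 and a=2a₀=24 at k=2, so the next step gives (m, d) = (12, 24) again — its k=1 value — and the period has length 2.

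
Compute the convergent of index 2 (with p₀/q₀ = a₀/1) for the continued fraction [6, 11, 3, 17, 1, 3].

Using pₖ = aₖpₖ₋₁ + pₖ₋₂, qₖ = aₖqₖ₋₁ + qₖ₋₂ (with p₋₁=1, p₋₂=0, q₋₁=0, q₋₂=1):
  k=0: a=6, p=6, q=1
  k=1: a=11, p=67, q=11
  k=2: a=3, p=207, q=34

207/34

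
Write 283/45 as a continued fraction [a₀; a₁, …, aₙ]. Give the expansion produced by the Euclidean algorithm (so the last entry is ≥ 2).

283 = 6·45 + 13
45 = 3·13 + 6
13 = 2·6 + 1
6 = 6·1 + 0  (stop)
So 283/45 = [6; 3, 2, 6].

[6; 3, 2, 6]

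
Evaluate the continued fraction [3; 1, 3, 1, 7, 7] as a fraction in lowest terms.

1055/278

Fold from the inside: start with 7/1.
  7 + 1/7 = 50/7
  1 + 7/50 = 57/50
  3 + 50/57 = 221/57
  1 + 57/221 = 278/221
  3 + 221/278 = 1055/278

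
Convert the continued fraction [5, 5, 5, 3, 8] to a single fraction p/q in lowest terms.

3583/690

Using pₖ = aₖpₖ₋₁ + pₖ₋₂ and qₖ = aₖqₖ₋₁ + qₖ₋₂:
  k=0: a=5, p=5, q=1
  k=1: a=5, p=26, q=5
  k=2: a=5, p=135, q=26
  k=3: a=3, p=431, q=83
  k=4: a=8, p=3583, q=690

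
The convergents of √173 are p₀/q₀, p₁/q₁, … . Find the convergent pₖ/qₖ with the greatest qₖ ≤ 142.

1118/85

√173 = [13; 6, 1, 1, 6, 26, …] (period length 5).
Convergents:
  p_0/q_0 = 13/1
  p_1/q_1 = 79/6
  p_2/q_2 = 92/7
  p_3/q_3 = 171/13
  p_4/q_4 = 1118/85
  p_5/q_5 = 29239/2223
q_4 = 85 ≤ 142 < 2223 = q_5, so the answer is 1118/85.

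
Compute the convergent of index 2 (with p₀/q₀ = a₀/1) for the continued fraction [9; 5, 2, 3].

Using pₖ = aₖpₖ₋₁ + pₖ₋₂, qₖ = aₖqₖ₋₁ + qₖ₋₂ (with p₋₁=1, p₋₂=0, q₋₁=0, q₋₂=1):
  k=0: a=9, p=9, q=1
  k=1: a=5, p=46, q=5
  k=2: a=2, p=101, q=11

101/11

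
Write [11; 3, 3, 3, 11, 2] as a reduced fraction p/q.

Using pₖ = aₖpₖ₋₁ + pₖ₋₂ and qₖ = aₖqₖ₋₁ + qₖ₋₂:
  k=0: a=11, p=11, q=1
  k=1: a=3, p=34, q=3
  k=2: a=3, p=113, q=10
  k=3: a=3, p=373, q=33
  k=4: a=11, p=4216, q=373
  k=5: a=2, p=8805, q=779

8805/779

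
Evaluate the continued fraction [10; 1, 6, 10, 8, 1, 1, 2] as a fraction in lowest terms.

Using pₖ = aₖpₖ₋₁ + pₖ₋₂ and qₖ = aₖqₖ₋₁ + qₖ₋₂:
  k=0: a=10, p=10, q=1
  k=1: a=1, p=11, q=1
  k=2: a=6, p=76, q=7
  k=3: a=10, p=771, q=71
  k=4: a=8, p=6244, q=575
  k=5: a=1, p=7015, q=646
  k=6: a=1, p=13259, q=1221
  k=7: a=2, p=33533, q=3088

33533/3088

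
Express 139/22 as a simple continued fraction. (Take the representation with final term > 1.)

[6; 3, 7]

139 = 6*22 + 7
22 = 3*7 + 1
7 = 7*1 + 0  (stop)
So 139/22 = [6; 3, 7].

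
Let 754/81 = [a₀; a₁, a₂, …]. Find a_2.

4

754 = 9·81 + 25   →  a_0 = 9
81 = 3·25 + 6   →  a_1 = 3
25 = 4·6 + 1   →  a_2 = 4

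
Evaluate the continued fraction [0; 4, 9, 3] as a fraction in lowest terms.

28/115

Fold from the inside: start with 3/1.
  9 + 1/3 = 28/3
  4 + 3/28 = 115/28
  0 + 28/115 = 28/115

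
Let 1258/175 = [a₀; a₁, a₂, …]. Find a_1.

5

1258 = 7·175 + 33   →  a_0 = 7
175 = 5·33 + 10   →  a_1 = 5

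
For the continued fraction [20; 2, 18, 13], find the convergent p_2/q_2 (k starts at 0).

758/37

Using pₖ = aₖpₖ₋₁ + pₖ₋₂, qₖ = aₖqₖ₋₁ + qₖ₋₂ (with p₋₁=1, p₋₂=0, q₋₁=0, q₋₂=1):
  k=0: a=20, p=20, q=1
  k=1: a=2, p=41, q=2
  k=2: a=18, p=758, q=37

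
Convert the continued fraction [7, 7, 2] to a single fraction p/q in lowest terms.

Fold from the inside: start with 2/1.
  7 + 1/2 = 15/2
  7 + 2/15 = 107/15

107/15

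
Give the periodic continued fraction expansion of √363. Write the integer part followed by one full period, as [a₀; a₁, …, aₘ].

a₀ = ⌊√363⌋ = 19.
With m₀=0, d₀=1 and mₖ₊₁ = dₖaₖ − mₖ, dₖ₊₁ = (n − mₖ₊₁²)/dₖ, aₖ₊₁ = ⌊(a₀+mₖ₊₁)/dₖ₊₁⌋:
  k=1: m=19, d=2, a=19
  k=2: m=19, d=1, a=38
d=1 and a=2a₀=38 at k=2, so the next step gives (m, d) = (19, 2) again — its k=1 value — and the period has length 2.

[19; 19, 38]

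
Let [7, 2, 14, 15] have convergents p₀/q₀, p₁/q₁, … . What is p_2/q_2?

Using pₖ = aₖpₖ₋₁ + pₖ₋₂, qₖ = aₖqₖ₋₁ + qₖ₋₂ (with p₋₁=1, p₋₂=0, q₋₁=0, q₋₂=1):
  k=0: a=7, p=7, q=1
  k=1: a=2, p=15, q=2
  k=2: a=14, p=217, q=29

217/29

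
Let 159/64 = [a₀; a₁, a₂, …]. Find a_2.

15

159 = 2·64 + 31   →  a_0 = 2
64 = 2·31 + 2   →  a_1 = 2
31 = 15·2 + 1   →  a_2 = 15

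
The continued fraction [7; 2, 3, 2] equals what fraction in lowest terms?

119/16

Fold from the inside: start with 2/1.
  3 + 1/2 = 7/2
  2 + 2/7 = 16/7
  7 + 7/16 = 119/16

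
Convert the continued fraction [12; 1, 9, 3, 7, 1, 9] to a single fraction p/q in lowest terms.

32890/2549

Using pₖ = aₖpₖ₋₁ + pₖ₋₂ and qₖ = aₖqₖ₋₁ + qₖ₋₂:
  k=0: a=12, p=12, q=1
  k=1: a=1, p=13, q=1
  k=2: a=9, p=129, q=10
  k=3: a=3, p=400, q=31
  k=4: a=7, p=2929, q=227
  k=5: a=1, p=3329, q=258
  k=6: a=9, p=32890, q=2549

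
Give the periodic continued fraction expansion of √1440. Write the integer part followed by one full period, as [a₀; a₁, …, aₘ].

a₀ = ⌊√1440⌋ = 37.

[37; 1, 17, 1, 74]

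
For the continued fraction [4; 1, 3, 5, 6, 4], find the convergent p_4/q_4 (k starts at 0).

Using pₖ = aₖpₖ₋₁ + pₖ₋₂, qₖ = aₖqₖ₋₁ + qₖ₋₂ (with p₋₁=1, p₋₂=0, q₋₁=0, q₋₂=1):
  k=0: a=4, p=4, q=1
  k=1: a=1, p=5, q=1
  k=2: a=3, p=19, q=4
  k=3: a=5, p=100, q=21
  k=4: a=6, p=619, q=130

619/130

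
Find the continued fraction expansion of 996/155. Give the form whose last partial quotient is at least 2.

[6; 2, 2, 1, 6, 1, 2]

996 = 6·155 + 66
155 = 2·66 + 23
66 = 2·23 + 20
23 = 1·20 + 3
20 = 6·3 + 2
3 = 1·2 + 1
2 = 2·1 + 0  (stop)
So 996/155 = [6; 2, 2, 1, 6, 1, 2].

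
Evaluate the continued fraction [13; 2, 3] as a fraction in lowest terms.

Using pₖ = aₖpₖ₋₁ + pₖ₋₂ and qₖ = aₖqₖ₋₁ + qₖ₋₂:
  k=0: a=13, p=13, q=1
  k=1: a=2, p=27, q=2
  k=2: a=3, p=94, q=7

94/7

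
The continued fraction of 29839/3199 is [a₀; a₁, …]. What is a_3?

18

29839 = 9·3199 + 1048   →  a_0 = 9
3199 = 3·1048 + 55   →  a_1 = 3
1048 = 19·55 + 3   →  a_2 = 19
55 = 18·3 + 1   →  a_3 = 18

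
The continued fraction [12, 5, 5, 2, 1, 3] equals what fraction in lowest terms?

Fold from the inside: start with 3/1.
  1 + 1/3 = 4/3
  2 + 3/4 = 11/4
  5 + 4/11 = 59/11
  5 + 11/59 = 306/59
  12 + 59/306 = 3731/306

3731/306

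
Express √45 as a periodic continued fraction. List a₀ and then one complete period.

a₀ = ⌊√45⌋ = 6.
With m₀=0, d₀=1 and mₖ₊₁ = dₖaₖ − mₖ, dₖ₊₁ = (n − mₖ₊₁²)/dₖ, aₖ₊₁ = ⌊(a₀+mₖ₊₁)/dₖ₊₁⌋:
  k=1: m=6, d=9, a=1
  k=2: m=3, d=4, a=2
  k=3: m=5, d=5, a=2
  k=4: m=5, d=4, a=2
  k=5: m=3, d=9, a=1
  k=6: m=6, d=1, a=12
d=1 and a=2a₀=12 at k=6, so the next step gives (m, d) = (6, 9) again — its k=1 value — and the period has length 6.

[6; 1, 2, 2, 2, 1, 12]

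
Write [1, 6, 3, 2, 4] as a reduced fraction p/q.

226/195

Using pₖ = aₖpₖ₋₁ + pₖ₋₂ and qₖ = aₖqₖ₋₁ + qₖ₋₂:
  k=0: a=1, p=1, q=1
  k=1: a=6, p=7, q=6
  k=2: a=3, p=22, q=19
  k=3: a=2, p=51, q=44
  k=4: a=4, p=226, q=195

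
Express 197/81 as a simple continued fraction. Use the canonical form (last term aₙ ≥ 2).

197 = 2·81 + 35
81 = 2·35 + 11
35 = 3·11 + 2
11 = 5·2 + 1
2 = 2·1 + 0  (stop)
So 197/81 = [2; 2, 3, 5, 2].

[2; 2, 3, 5, 2]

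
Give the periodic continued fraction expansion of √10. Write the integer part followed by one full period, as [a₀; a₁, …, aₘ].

a₀ = ⌊√10⌋ = 3.
With m₀=0, d₀=1 and mₖ₊₁ = dₖaₖ − mₖ, dₖ₊₁ = (n − mₖ₊₁²)/dₖ, aₖ₊₁ = ⌊(a₀+mₖ₊₁)/dₖ₊₁⌋:
  k=1: m=3, d=1, a=6
d=1 and a=2a₀=6 at k=1, so the next step gives (m, d) = (3, 1) again — its k=1 value — and the period has length 1.

[3; 6]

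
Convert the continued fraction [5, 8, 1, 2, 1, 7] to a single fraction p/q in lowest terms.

Fold from the inside: start with 7/1.
  1 + 1/7 = 8/7
  2 + 7/8 = 23/8
  1 + 8/23 = 31/23
  8 + 23/31 = 271/31
  5 + 31/271 = 1386/271

1386/271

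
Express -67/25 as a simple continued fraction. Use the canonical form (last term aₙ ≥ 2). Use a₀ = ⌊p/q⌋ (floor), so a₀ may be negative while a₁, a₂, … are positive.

[-3; 3, 8]

-67 = -3×25 + 8
25 = 3×8 + 1
8 = 8×1 + 0  (stop)
So -67/25 = [-3; 3, 8].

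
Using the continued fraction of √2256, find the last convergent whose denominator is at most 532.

√2256 = [47; 2, 94, …] (period length 2).
Convergents:
  p_0/q_0 = 47/1
  p_1/q_1 = 95/2
  p_2/q_2 = 8977/189
  p_3/q_3 = 18049/380
  p_4/q_4 = 1705583/35909
q_3 = 380 ≤ 532 < 35909 = q_4, so the answer is 18049/380.

18049/380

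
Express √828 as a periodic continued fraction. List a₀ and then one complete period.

[28; 1, 3, 2, 3, 1, 56]

a₀ = ⌊√828⌋ = 28.
With m₀=0, d₀=1 and mₖ₊₁ = dₖaₖ − mₖ, dₖ₊₁ = (n − mₖ₊₁²)/dₖ, aₖ₊₁ = ⌊(a₀+mₖ₊₁)/dₖ₊₁⌋:
  k=1: m=28, d=44, a=1
  k=2: m=16, d=13, a=3
  k=3: m=23, d=23, a=2
  k=4: m=23, d=13, a=3
  k=5: m=16, d=44, a=1
  k=6: m=28, d=1, a=56
d=1 and a=2a₀=56 at k=6, so the next step gives (m, d) = (28, 44) again — its k=1 value — and the period has length 6.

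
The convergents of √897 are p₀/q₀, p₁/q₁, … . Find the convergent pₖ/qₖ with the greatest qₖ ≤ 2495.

√897 = [29; 1, 18, 1, 58, …] (period length 4).
Convergents:
  p_0/q_0 = 29/1
  p_1/q_1 = 30/1
  p_2/q_2 = 569/19
  p_3/q_3 = 599/20
  p_4/q_4 = 35311/1179
  p_5/q_5 = 35910/1199
  p_6/q_6 = 681691/22761
q_5 = 1199 ≤ 2495 < 22761 = q_6, so the answer is 35910/1199.

35910/1199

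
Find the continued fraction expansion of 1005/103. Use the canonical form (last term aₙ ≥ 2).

1005 = 9×103 + 78
103 = 1×78 + 25
78 = 3×25 + 3
25 = 8×3 + 1
3 = 3×1 + 0  (stop)
So 1005/103 = [9; 1, 3, 8, 3].

[9; 1, 3, 8, 3]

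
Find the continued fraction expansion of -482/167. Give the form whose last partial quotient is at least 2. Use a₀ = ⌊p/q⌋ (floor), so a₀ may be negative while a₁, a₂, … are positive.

[-3; 8, 1, 3, 1, 3]

-482 = -3*167 + 19
167 = 8*19 + 15
19 = 1*15 + 4
15 = 3*4 + 3
4 = 1*3 + 1
3 = 3*1 + 0  (stop)
So -482/167 = [-3; 8, 1, 3, 1, 3].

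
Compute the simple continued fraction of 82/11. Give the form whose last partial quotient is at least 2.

82 = 7·11 + 5
11 = 2·5 + 1
5 = 5·1 + 0  (stop)
So 82/11 = [7; 2, 5].

[7; 2, 5]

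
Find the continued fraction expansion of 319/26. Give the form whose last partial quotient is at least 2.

319 = 12×26 + 7
26 = 3×7 + 5
7 = 1×5 + 2
5 = 2×2 + 1
2 = 2×1 + 0  (stop)
So 319/26 = [12; 3, 1, 2, 2].

[12; 3, 1, 2, 2]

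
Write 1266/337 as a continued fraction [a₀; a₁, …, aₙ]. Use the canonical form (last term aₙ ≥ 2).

1266 = 3*337 + 255
337 = 1*255 + 82
255 = 3*82 + 9
82 = 9*9 + 1
9 = 9*1 + 0  (stop)
So 1266/337 = [3; 1, 3, 9, 9].

[3; 1, 3, 9, 9]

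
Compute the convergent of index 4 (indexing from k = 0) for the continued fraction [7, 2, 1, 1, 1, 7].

Using pₖ = aₖpₖ₋₁ + pₖ₋₂, qₖ = aₖqₖ₋₁ + qₖ₋₂ (with p₋₁=1, p₋₂=0, q₋₁=0, q₋₂=1):
  k=0: a=7, p=7, q=1
  k=1: a=2, p=15, q=2
  k=2: a=1, p=22, q=3
  k=3: a=1, p=37, q=5
  k=4: a=1, p=59, q=8

59/8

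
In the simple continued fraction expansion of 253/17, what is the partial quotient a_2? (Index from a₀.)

253 = 14·17 + 15   →  a_0 = 14
17 = 1·15 + 2   →  a_1 = 1
15 = 7·2 + 1   →  a_2 = 7

7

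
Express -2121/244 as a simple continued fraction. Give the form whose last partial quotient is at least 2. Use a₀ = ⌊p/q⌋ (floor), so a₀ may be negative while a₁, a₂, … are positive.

-2121 = -9*244 + 75
244 = 3*75 + 19
75 = 3*19 + 18
19 = 1*18 + 1
18 = 18*1 + 0  (stop)
So -2121/244 = [-9; 3, 3, 1, 18].

[-9; 3, 3, 1, 18]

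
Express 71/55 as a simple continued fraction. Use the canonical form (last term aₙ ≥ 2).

[1; 3, 2, 3, 2]

71 = 1*55 + 16
55 = 3*16 + 7
16 = 2*7 + 2
7 = 3*2 + 1
2 = 2*1 + 0  (stop)
So 71/55 = [1; 3, 2, 3, 2].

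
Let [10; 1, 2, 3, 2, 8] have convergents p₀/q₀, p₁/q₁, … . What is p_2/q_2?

32/3

Using pₖ = aₖpₖ₋₁ + pₖ₋₂, qₖ = aₖqₖ₋₁ + qₖ₋₂ (with p₋₁=1, p₋₂=0, q₋₁=0, q₋₂=1):
  k=0: a=10, p=10, q=1
  k=1: a=1, p=11, q=1
  k=2: a=2, p=32, q=3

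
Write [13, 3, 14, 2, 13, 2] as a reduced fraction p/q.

33168/2489

Using pₖ = aₖpₖ₋₁ + pₖ₋₂ and qₖ = aₖqₖ₋₁ + qₖ₋₂:
  k=0: a=13, p=13, q=1
  k=1: a=3, p=40, q=3
  k=2: a=14, p=573, q=43
  k=3: a=2, p=1186, q=89
  k=4: a=13, p=15991, q=1200
  k=5: a=2, p=33168, q=2489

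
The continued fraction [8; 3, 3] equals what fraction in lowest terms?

83/10

Fold from the inside: start with 3/1.
  3 + 1/3 = 10/3
  8 + 3/10 = 83/10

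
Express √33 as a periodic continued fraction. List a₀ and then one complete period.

a₀ = ⌊√33⌋ = 5.
With m₀=0, d₀=1 and mₖ₊₁ = dₖaₖ − mₖ, dₖ₊₁ = (n − mₖ₊₁²)/dₖ, aₖ₊₁ = ⌊(a₀+mₖ₊₁)/dₖ₊₁⌋:
  k=1: m=5, d=8, a=1
  k=2: m=3, d=3, a=2
  k=3: m=3, d=8, a=1
  k=4: m=5, d=1, a=10
d=1 and a=2a₀=10 at k=4, so the next step gives (m, d) = (5, 8) again — its k=1 value — and the period has length 4.

[5; 1, 2, 1, 10]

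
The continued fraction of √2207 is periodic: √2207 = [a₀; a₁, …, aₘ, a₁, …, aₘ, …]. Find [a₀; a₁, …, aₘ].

[46; 1, 45, 1, 92]

a₀ = ⌊√2207⌋ = 46.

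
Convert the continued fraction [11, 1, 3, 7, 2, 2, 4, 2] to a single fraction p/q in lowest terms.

17649/1501

Fold from the inside: start with 2/1.
  4 + 1/2 = 9/2
  2 + 2/9 = 20/9
  2 + 9/20 = 49/20
  7 + 20/49 = 363/49
  3 + 49/363 = 1138/363
  1 + 363/1138 = 1501/1138
  11 + 1138/1501 = 17649/1501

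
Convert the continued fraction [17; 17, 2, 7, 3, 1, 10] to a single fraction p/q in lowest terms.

198734/11651

Fold from the inside: start with 10/1.
  1 + 1/10 = 11/10
  3 + 10/11 = 43/11
  7 + 11/43 = 312/43
  2 + 43/312 = 667/312
  17 + 312/667 = 11651/667
  17 + 667/11651 = 198734/11651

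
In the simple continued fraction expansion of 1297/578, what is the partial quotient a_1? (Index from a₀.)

4

1297 = 2·578 + 141   →  a_0 = 2
578 = 4·141 + 14   →  a_1 = 4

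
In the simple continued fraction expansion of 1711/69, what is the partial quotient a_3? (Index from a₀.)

1

1711 = 24·69 + 55   →  a_0 = 24
69 = 1·55 + 14   →  a_1 = 1
55 = 3·14 + 13   →  a_2 = 3
14 = 1·13 + 1   →  a_3 = 1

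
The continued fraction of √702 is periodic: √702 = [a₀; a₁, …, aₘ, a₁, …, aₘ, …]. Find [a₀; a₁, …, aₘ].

[26; 2, 52]

a₀ = ⌊√702⌋ = 26.
With m₀=0, d₀=1 and mₖ₊₁ = dₖaₖ − mₖ, dₖ₊₁ = (n − mₖ₊₁²)/dₖ, aₖ₊₁ = ⌊(a₀+mₖ₊₁)/dₖ₊₁⌋:
  k=1: m=26, d=26, a=2
  k=2: m=26, d=1, a=52
d=1 and a=2a₀=52 at k=2, so the next step gives (m, d) = (26, 26) again — its k=1 value — and the period has length 2.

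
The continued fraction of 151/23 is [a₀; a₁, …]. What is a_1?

151 = 6·23 + 13   →  a_0 = 6
23 = 1·13 + 10   →  a_1 = 1

1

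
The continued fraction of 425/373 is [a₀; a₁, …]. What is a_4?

3

425 = 1·373 + 52   →  a_0 = 1
373 = 7·52 + 9   →  a_1 = 7
52 = 5·9 + 7   →  a_2 = 5
9 = 1·7 + 2   →  a_3 = 1
7 = 3·2 + 1   →  a_4 = 3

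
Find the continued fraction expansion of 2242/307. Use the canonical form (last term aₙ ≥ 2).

[7; 3, 3, 3, 9]

2242 = 7×307 + 93
307 = 3×93 + 28
93 = 3×28 + 9
28 = 3×9 + 1
9 = 9×1 + 0  (stop)
So 2242/307 = [7; 3, 3, 3, 9].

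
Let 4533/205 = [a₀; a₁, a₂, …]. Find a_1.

4533 = 22·205 + 23   →  a_0 = 22
205 = 8·23 + 21   →  a_1 = 8

8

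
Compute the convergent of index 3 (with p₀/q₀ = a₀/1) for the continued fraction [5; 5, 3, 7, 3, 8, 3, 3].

Using pₖ = aₖpₖ₋₁ + pₖ₋₂, qₖ = aₖqₖ₋₁ + qₖ₋₂ (with p₋₁=1, p₋₂=0, q₋₁=0, q₋₂=1):
  k=0: a=5, p=5, q=1
  k=1: a=5, p=26, q=5
  k=2: a=3, p=83, q=16
  k=3: a=7, p=607, q=117

607/117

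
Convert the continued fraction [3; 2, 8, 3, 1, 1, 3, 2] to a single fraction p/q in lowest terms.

Fold from the inside: start with 2/1.
  3 + 1/2 = 7/2
  1 + 2/7 = 9/7
  1 + 7/9 = 16/9
  3 + 9/16 = 57/16
  8 + 16/57 = 472/57
  2 + 57/472 = 1001/472
  3 + 472/1001 = 3475/1001

3475/1001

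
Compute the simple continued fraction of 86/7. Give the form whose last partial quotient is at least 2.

86 = 12×7 + 2
7 = 3×2 + 1
2 = 2×1 + 0  (stop)
So 86/7 = [12; 3, 2].

[12; 3, 2]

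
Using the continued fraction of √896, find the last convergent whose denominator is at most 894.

26461/884

√896 = [29; 1, 13, 1, 58, …] (period length 4).
Convergents:
  p_0/q_0 = 29/1
  p_1/q_1 = 30/1
  p_2/q_2 = 419/14
  p_3/q_3 = 449/15
  p_4/q_4 = 26461/884
  p_5/q_5 = 26910/899
q_4 = 884 ≤ 894 < 899 = q_5, so the answer is 26461/884.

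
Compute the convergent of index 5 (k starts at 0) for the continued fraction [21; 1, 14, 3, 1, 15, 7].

Using pₖ = aₖpₖ₋₁ + pₖ₋₂, qₖ = aₖqₖ₋₁ + qₖ₋₂ (with p₋₁=1, p₋₂=0, q₋₁=0, q₋₂=1):
  k=0: a=21, p=21, q=1
  k=1: a=1, p=22, q=1
  k=2: a=14, p=329, q=15
  k=3: a=3, p=1009, q=46
  k=4: a=1, p=1338, q=61
  k=5: a=15, p=21079, q=961

21079/961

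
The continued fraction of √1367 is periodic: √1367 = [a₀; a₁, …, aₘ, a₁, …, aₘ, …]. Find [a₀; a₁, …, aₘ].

a₀ = ⌊√1367⌋ = 36.
With m₀=0, d₀=1 and mₖ₊₁ = dₖaₖ − mₖ, dₖ₊₁ = (n − mₖ₊₁²)/dₖ, aₖ₊₁ = ⌊(a₀+mₖ₊₁)/dₖ₊₁⌋:
  k=1: m=36, d=71, a=1
  k=2: m=35, d=2, a=35
  k=3: m=35, d=71, a=1
  k=4: m=36, d=1, a=72
d=1 and a=2a₀=72 at k=4, so the next step gives (m, d) = (36, 71) again — its k=1 value — and the period has length 4.

[36; 1, 35, 1, 72]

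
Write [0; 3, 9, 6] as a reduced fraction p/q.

Fold from the inside: start with 6/1.
  9 + 1/6 = 55/6
  3 + 6/55 = 171/55
  0 + 55/171 = 55/171

55/171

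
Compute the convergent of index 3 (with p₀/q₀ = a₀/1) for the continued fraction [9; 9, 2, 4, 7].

Using pₖ = aₖpₖ₋₁ + pₖ₋₂, qₖ = aₖqₖ₋₁ + qₖ₋₂ (with p₋₁=1, p₋₂=0, q₋₁=0, q₋₂=1):
  k=0: a=9, p=9, q=1
  k=1: a=9, p=82, q=9
  k=2: a=2, p=173, q=19
  k=3: a=4, p=774, q=85

774/85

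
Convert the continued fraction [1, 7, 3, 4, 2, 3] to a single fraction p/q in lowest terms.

831/731

Fold from the inside: start with 3/1.
  2 + 1/3 = 7/3
  4 + 3/7 = 31/7
  3 + 7/31 = 100/31
  7 + 31/100 = 731/100
  1 + 100/731 = 831/731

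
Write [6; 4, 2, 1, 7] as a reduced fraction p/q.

Using pₖ = aₖpₖ₋₁ + pₖ₋₂ and qₖ = aₖqₖ₋₁ + qₖ₋₂:
  k=0: a=6, p=6, q=1
  k=1: a=4, p=25, q=4
  k=2: a=2, p=56, q=9
  k=3: a=1, p=81, q=13
  k=4: a=7, p=623, q=100

623/100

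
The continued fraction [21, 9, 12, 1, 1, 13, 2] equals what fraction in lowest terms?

134366/6365

Using pₖ = aₖpₖ₋₁ + pₖ₋₂ and qₖ = aₖqₖ₋₁ + qₖ₋₂:
  k=0: a=21, p=21, q=1
  k=1: a=9, p=190, q=9
  k=2: a=12, p=2301, q=109
  k=3: a=1, p=2491, q=118
  k=4: a=1, p=4792, q=227
  k=5: a=13, p=64787, q=3069
  k=6: a=2, p=134366, q=6365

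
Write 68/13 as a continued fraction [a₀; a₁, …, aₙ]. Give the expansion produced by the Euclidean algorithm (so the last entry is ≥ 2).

68 = 5*13 + 3
13 = 4*3 + 1
3 = 3*1 + 0  (stop)
So 68/13 = [5; 4, 3].

[5; 4, 3]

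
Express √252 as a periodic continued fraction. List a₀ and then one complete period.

[15; 1, 6, 1, 30]

a₀ = ⌊√252⌋ = 15.
With m₀=0, d₀=1 and mₖ₊₁ = dₖaₖ − mₖ, dₖ₊₁ = (n − mₖ₊₁²)/dₖ, aₖ₊₁ = ⌊(a₀+mₖ₊₁)/dₖ₊₁⌋:
  k=1: m=15, d=27, a=1
  k=2: m=12, d=4, a=6
  k=3: m=12, d=27, a=1
  k=4: m=15, d=1, a=30
d=1 and a=2a₀=30 at k=4, so the next step gives (m, d) = (15, 27) again — its k=1 value — and the period has length 4.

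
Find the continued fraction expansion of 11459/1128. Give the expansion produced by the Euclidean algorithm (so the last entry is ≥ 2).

[10; 6, 3, 3, 5, 1, 2]

11459 = 10·1128 + 179
1128 = 6·179 + 54
179 = 3·54 + 17
54 = 3·17 + 3
17 = 5·3 + 2
3 = 1·2 + 1
2 = 2·1 + 0  (stop)
So 11459/1128 = [10; 6, 3, 3, 5, 1, 2].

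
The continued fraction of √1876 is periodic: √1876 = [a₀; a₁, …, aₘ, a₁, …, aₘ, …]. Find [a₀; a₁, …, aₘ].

[43; 3, 5, 12, 5, 3, 86]

a₀ = ⌊√1876⌋ = 43.
With m₀=0, d₀=1 and mₖ₊₁ = dₖaₖ − mₖ, dₖ₊₁ = (n − mₖ₊₁²)/dₖ, aₖ₊₁ = ⌊(a₀+mₖ₊₁)/dₖ₊₁⌋:
  k=1: m=43, d=27, a=3
  k=2: m=38, d=16, a=5
  k=3: m=42, d=7, a=12
  k=4: m=42, d=16, a=5
  k=5: m=38, d=27, a=3
  k=6: m=43, d=1, a=86
d=1 and a=2a₀=86 at k=6, so the next step gives (m, d) = (43, 27) again — its k=1 value — and the period has length 6.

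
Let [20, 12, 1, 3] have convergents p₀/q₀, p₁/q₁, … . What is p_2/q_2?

261/13

Using pₖ = aₖpₖ₋₁ + pₖ₋₂, qₖ = aₖqₖ₋₁ + qₖ₋₂ (with p₋₁=1, p₋₂=0, q₋₁=0, q₋₂=1):
  k=0: a=20, p=20, q=1
  k=1: a=12, p=241, q=12
  k=2: a=1, p=261, q=13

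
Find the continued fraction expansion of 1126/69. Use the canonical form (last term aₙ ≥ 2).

[16; 3, 7, 3]

1126 = 16×69 + 22
69 = 3×22 + 3
22 = 7×3 + 1
3 = 3×1 + 0  (stop)
So 1126/69 = [16; 3, 7, 3].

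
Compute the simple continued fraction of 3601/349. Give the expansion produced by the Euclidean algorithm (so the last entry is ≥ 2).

3601 = 10·349 + 111
349 = 3·111 + 16
111 = 6·16 + 15
16 = 1·15 + 1
15 = 15·1 + 0  (stop)
So 3601/349 = [10; 3, 6, 1, 15].

[10; 3, 6, 1, 15]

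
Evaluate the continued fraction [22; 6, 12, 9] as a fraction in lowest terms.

14695/663

Fold from the inside: start with 9/1.
  12 + 1/9 = 109/9
  6 + 9/109 = 663/109
  22 + 109/663 = 14695/663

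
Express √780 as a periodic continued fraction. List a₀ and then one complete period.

a₀ = ⌊√780⌋ = 27.
With m₀=0, d₀=1 and mₖ₊₁ = dₖaₖ − mₖ, dₖ₊₁ = (n − mₖ₊₁²)/dₖ, aₖ₊₁ = ⌊(a₀+mₖ₊₁)/dₖ₊₁⌋:
  k=1: m=27, d=51, a=1
  k=2: m=24, d=4, a=12
  k=3: m=24, d=51, a=1
  k=4: m=27, d=1, a=54
d=1 and a=2a₀=54 at k=4, so the next step gives (m, d) = (27, 51) again — its k=1 value — and the period has length 4.

[27; 1, 12, 1, 54]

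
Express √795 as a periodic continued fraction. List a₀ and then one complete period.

[28; 5, 9, 5, 56]

a₀ = ⌊√795⌋ = 28.
With m₀=0, d₀=1 and mₖ₊₁ = dₖaₖ − mₖ, dₖ₊₁ = (n − mₖ₊₁²)/dₖ, aₖ₊₁ = ⌊(a₀+mₖ₊₁)/dₖ₊₁⌋:
  k=1: m=28, d=11, a=5
  k=2: m=27, d=6, a=9
  k=3: m=27, d=11, a=5
  k=4: m=28, d=1, a=56
d=1 and a=2a₀=56 at k=4, so the next step gives (m, d) = (28, 11) again — its k=1 value — and the period has length 4.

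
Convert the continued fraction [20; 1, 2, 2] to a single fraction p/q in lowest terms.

Using pₖ = aₖpₖ₋₁ + pₖ₋₂ and qₖ = aₖqₖ₋₁ + qₖ₋₂:
  k=0: a=20, p=20, q=1
  k=1: a=1, p=21, q=1
  k=2: a=2, p=62, q=3
  k=3: a=2, p=145, q=7

145/7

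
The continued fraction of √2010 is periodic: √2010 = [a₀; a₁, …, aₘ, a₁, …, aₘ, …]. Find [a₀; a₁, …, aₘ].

[44; 1, 4, 1, 88]

a₀ = ⌊√2010⌋ = 44.
With m₀=0, d₀=1 and mₖ₊₁ = dₖaₖ − mₖ, dₖ₊₁ = (n − mₖ₊₁²)/dₖ, aₖ₊₁ = ⌊(a₀+mₖ₊₁)/dₖ₊₁⌋:
  k=1: m=44, d=74, a=1
  k=2: m=30, d=15, a=4
  k=3: m=30, d=74, a=1
  k=4: m=44, d=1, a=88
d=1 and a=2a₀=88 at k=4, so the next step gives (m, d) = (44, 74) again — its k=1 value — and the period has length 4.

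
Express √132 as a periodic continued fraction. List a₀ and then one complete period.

[11; 2, 22]

a₀ = ⌊√132⌋ = 11.
With m₀=0, d₀=1 and mₖ₊₁ = dₖaₖ − mₖ, dₖ₊₁ = (n − mₖ₊₁²)/dₖ, aₖ₊₁ = ⌊(a₀+mₖ₊₁)/dₖ₊₁⌋:
  k=1: m=11, d=11, a=2
  k=2: m=11, d=1, a=22
d=1 and a=2a₀=22 at k=2, so the next step gives (m, d) = (11, 11) again — its k=1 value — and the period has length 2.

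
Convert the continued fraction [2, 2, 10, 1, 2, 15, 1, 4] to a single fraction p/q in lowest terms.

Using pₖ = aₖpₖ₋₁ + pₖ₋₂ and qₖ = aₖqₖ₋₁ + qₖ₋₂:
  k=0: a=2, p=2, q=1
  k=1: a=2, p=5, q=2
  k=2: a=10, p=52, q=21
  k=3: a=1, p=57, q=23
  k=4: a=2, p=166, q=67
  k=5: a=15, p=2547, q=1028
  k=6: a=1, p=2713, q=1095
  k=7: a=4, p=13399, q=5408

13399/5408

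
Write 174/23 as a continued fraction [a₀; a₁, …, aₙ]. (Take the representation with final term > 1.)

[7; 1, 1, 3, 3]

174 = 7×23 + 13
23 = 1×13 + 10
13 = 1×10 + 3
10 = 3×3 + 1
3 = 3×1 + 0  (stop)
So 174/23 = [7; 1, 1, 3, 3].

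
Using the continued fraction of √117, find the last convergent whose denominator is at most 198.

649/60

√117 = [10; 1, 4, 2, 4, 1, 20, …] (period length 6).
Convergents:
  p_0/q_0 = 10/1
  p_1/q_1 = 11/1
  p_2/q_2 = 54/5
  p_3/q_3 = 119/11
  p_4/q_4 = 530/49
  p_5/q_5 = 649/60
  p_6/q_6 = 13510/1249
q_5 = 60 ≤ 198 < 1249 = q_6, so the answer is 649/60.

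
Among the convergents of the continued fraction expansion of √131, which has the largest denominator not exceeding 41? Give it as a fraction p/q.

103/9

√131 = [11; 2, 4, 11, 4, 2, 22, …] (period length 6).
Convergents:
  p_0/q_0 = 11/1
  p_1/q_1 = 23/2
  p_2/q_2 = 103/9
  p_3/q_3 = 1156/101
q_2 = 9 ≤ 41 < 101 = q_3, so the answer is 103/9.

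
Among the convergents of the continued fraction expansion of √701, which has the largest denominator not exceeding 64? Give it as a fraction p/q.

√701 = [26; 2, 10, 10, 2, 52, …] (period length 5).
Convergents:
  p_0/q_0 = 26/1
  p_1/q_1 = 53/2
  p_2/q_2 = 556/21
  p_3/q_3 = 5613/212
q_2 = 21 ≤ 64 < 212 = q_3, so the answer is 556/21.

556/21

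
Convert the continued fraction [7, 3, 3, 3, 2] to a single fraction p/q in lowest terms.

555/76

Using pₖ = aₖpₖ₋₁ + pₖ₋₂ and qₖ = aₖqₖ₋₁ + qₖ₋₂:
  k=0: a=7, p=7, q=1
  k=1: a=3, p=22, q=3
  k=2: a=3, p=73, q=10
  k=3: a=3, p=241, q=33
  k=4: a=2, p=555, q=76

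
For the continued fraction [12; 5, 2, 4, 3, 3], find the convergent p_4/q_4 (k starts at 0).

1925/158

Using pₖ = aₖpₖ₋₁ + pₖ₋₂, qₖ = aₖqₖ₋₁ + qₖ₋₂ (with p₋₁=1, p₋₂=0, q₋₁=0, q₋₂=1):
  k=0: a=12, p=12, q=1
  k=1: a=5, p=61, q=5
  k=2: a=2, p=134, q=11
  k=3: a=4, p=597, q=49
  k=4: a=3, p=1925, q=158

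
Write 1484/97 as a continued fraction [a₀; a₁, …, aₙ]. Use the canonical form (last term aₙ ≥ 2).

[15; 3, 2, 1, 9]

1484 = 15*97 + 29
97 = 3*29 + 10
29 = 2*10 + 9
10 = 1*9 + 1
9 = 9*1 + 0  (stop)
So 1484/97 = [15; 3, 2, 1, 9].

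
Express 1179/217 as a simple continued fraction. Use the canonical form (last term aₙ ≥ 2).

[5; 2, 3, 4, 7]

1179 = 5·217 + 94
217 = 2·94 + 29
94 = 3·29 + 7
29 = 4·7 + 1
7 = 7·1 + 0  (stop)
So 1179/217 = [5; 2, 3, 4, 7].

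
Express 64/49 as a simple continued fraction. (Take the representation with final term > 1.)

[1; 3, 3, 1, 3]

64 = 1·49 + 15
49 = 3·15 + 4
15 = 3·4 + 3
4 = 1·3 + 1
3 = 3·1 + 0  (stop)
So 64/49 = [1; 3, 3, 1, 3].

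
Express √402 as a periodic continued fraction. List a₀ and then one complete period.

[20; 20, 40]

a₀ = ⌊√402⌋ = 20.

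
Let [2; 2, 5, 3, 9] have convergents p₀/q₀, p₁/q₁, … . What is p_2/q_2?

Using pₖ = aₖpₖ₋₁ + pₖ₋₂, qₖ = aₖqₖ₋₁ + qₖ₋₂ (with p₋₁=1, p₋₂=0, q₋₁=0, q₋₂=1):
  k=0: a=2, p=2, q=1
  k=1: a=2, p=5, q=2
  k=2: a=5, p=27, q=11

27/11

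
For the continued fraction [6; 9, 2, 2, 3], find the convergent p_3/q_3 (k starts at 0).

Using pₖ = aₖpₖ₋₁ + pₖ₋₂, qₖ = aₖqₖ₋₁ + qₖ₋₂ (with p₋₁=1, p₋₂=0, q₋₁=0, q₋₂=1):
  k=0: a=6, p=6, q=1
  k=1: a=9, p=55, q=9
  k=2: a=2, p=116, q=19
  k=3: a=2, p=287, q=47

287/47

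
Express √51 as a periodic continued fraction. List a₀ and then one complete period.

[7; 7, 14]

a₀ = ⌊√51⌋ = 7.
With m₀=0, d₀=1 and mₖ₊₁ = dₖaₖ − mₖ, dₖ₊₁ = (n − mₖ₊₁²)/dₖ, aₖ₊₁ = ⌊(a₀+mₖ₊₁)/dₖ₊₁⌋:
  k=1: m=7, d=2, a=7
  k=2: m=7, d=1, a=14
d=1 and a=2a₀=14 at k=2, so the next step gives (m, d) = (7, 2) again — its k=1 value — and the period has length 2.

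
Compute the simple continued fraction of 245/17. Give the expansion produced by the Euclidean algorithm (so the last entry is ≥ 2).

[14; 2, 2, 3]

245 = 14·17 + 7
17 = 2·7 + 3
7 = 2·3 + 1
3 = 3·1 + 0  (stop)
So 245/17 = [14; 2, 2, 3].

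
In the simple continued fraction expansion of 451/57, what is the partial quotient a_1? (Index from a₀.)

451 = 7·57 + 52   →  a_0 = 7
57 = 1·52 + 5   →  a_1 = 1

1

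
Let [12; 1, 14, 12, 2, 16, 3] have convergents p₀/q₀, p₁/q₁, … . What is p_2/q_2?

194/15

Using pₖ = aₖpₖ₋₁ + pₖ₋₂, qₖ = aₖqₖ₋₁ + qₖ₋₂ (with p₋₁=1, p₋₂=0, q₋₁=0, q₋₂=1):
  k=0: a=12, p=12, q=1
  k=1: a=1, p=13, q=1
  k=2: a=14, p=194, q=15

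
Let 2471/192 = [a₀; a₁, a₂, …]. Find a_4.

2

2471 = 12·192 + 167   →  a_0 = 12
192 = 1·167 + 25   →  a_1 = 1
167 = 6·25 + 17   →  a_2 = 6
25 = 1·17 + 8   →  a_3 = 1
17 = 2·8 + 1   →  a_4 = 2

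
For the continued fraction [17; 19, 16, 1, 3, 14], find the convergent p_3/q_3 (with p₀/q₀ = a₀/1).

5525/324

Using pₖ = aₖpₖ₋₁ + pₖ₋₂, qₖ = aₖqₖ₋₁ + qₖ₋₂ (with p₋₁=1, p₋₂=0, q₋₁=0, q₋₂=1):
  k=0: a=17, p=17, q=1
  k=1: a=19, p=324, q=19
  k=2: a=16, p=5201, q=305
  k=3: a=1, p=5525, q=324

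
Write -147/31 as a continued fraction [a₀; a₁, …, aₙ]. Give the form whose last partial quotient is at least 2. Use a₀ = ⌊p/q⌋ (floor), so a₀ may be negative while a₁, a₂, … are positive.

[-5; 3, 1, 7]

-147 = -5*31 + 8
31 = 3*8 + 7
8 = 1*7 + 1
7 = 7*1 + 0  (stop)
So -147/31 = [-5; 3, 1, 7].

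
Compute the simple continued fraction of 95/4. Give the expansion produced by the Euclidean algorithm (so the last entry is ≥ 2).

95 = 23*4 + 3
4 = 1*3 + 1
3 = 3*1 + 0  (stop)
So 95/4 = [23; 1, 3].

[23; 1, 3]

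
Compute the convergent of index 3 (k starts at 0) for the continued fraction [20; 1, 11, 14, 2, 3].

3535/169

Using pₖ = aₖpₖ₋₁ + pₖ₋₂, qₖ = aₖqₖ₋₁ + qₖ₋₂ (with p₋₁=1, p₋₂=0, q₋₁=0, q₋₂=1):
  k=0: a=20, p=20, q=1
  k=1: a=1, p=21, q=1
  k=2: a=11, p=251, q=12
  k=3: a=14, p=3535, q=169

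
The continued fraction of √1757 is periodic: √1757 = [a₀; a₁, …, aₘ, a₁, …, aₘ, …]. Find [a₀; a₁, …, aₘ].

a₀ = ⌊√1757⌋ = 41.

[41; 1, 10, 1, 82]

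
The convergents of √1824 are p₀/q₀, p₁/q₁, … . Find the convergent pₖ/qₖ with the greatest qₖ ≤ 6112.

87851/2057

√1824 = [42; 1, 2, 2, 2, 1, 84, …] (period length 6).
Convergents:
  p_0/q_0 = 42/1
  p_1/q_1 = 43/1
  p_2/q_2 = 128/3
  p_3/q_3 = 299/7
  p_4/q_4 = 726/17
  p_5/q_5 = 1025/24
  p_6/q_6 = 86826/2033
  p_7/q_7 = 87851/2057
  p_8/q_8 = 262528/6147
q_7 = 2057 ≤ 6112 < 6147 = q_8, so the answer is 87851/2057.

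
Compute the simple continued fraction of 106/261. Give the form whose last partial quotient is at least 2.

[0; 2, 2, 6, 8]

106 = 0×261 + 106
261 = 2×106 + 49
106 = 2×49 + 8
49 = 6×8 + 1
8 = 8×1 + 0  (stop)
So 106/261 = [0; 2, 2, 6, 8].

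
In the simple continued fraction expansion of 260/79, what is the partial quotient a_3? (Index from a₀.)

260 = 3·79 + 23   →  a_0 = 3
79 = 3·23 + 10   →  a_1 = 3
23 = 2·10 + 3   →  a_2 = 2
10 = 3·3 + 1   →  a_3 = 3

3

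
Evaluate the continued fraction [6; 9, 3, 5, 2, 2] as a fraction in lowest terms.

4892/801

Fold from the inside: start with 2/1.
  2 + 1/2 = 5/2
  5 + 2/5 = 27/5
  3 + 5/27 = 86/27
  9 + 27/86 = 801/86
  6 + 86/801 = 4892/801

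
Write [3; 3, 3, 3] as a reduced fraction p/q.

109/33

Using pₖ = aₖpₖ₋₁ + pₖ₋₂ and qₖ = aₖqₖ₋₁ + qₖ₋₂:
  k=0: a=3, p=3, q=1
  k=1: a=3, p=10, q=3
  k=2: a=3, p=33, q=10
  k=3: a=3, p=109, q=33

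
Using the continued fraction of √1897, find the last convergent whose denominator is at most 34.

√1897 = [43; 1, 1, 4, 12, 4, 1, 1, 86, …] (period length 8).
Convergents:
  p_0/q_0 = 43/1
  p_1/q_1 = 44/1
  p_2/q_2 = 87/2
  p_3/q_3 = 392/9
  p_4/q_4 = 4791/110
q_3 = 9 ≤ 34 < 110 = q_4, so the answer is 392/9.

392/9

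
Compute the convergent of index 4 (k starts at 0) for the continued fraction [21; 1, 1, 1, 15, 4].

Using pₖ = aₖpₖ₋₁ + pₖ₋₂, qₖ = aₖqₖ₋₁ + qₖ₋₂ (with p₋₁=1, p₋₂=0, q₋₁=0, q₋₂=1):
  k=0: a=21, p=21, q=1
  k=1: a=1, p=22, q=1
  k=2: a=1, p=43, q=2
  k=3: a=1, p=65, q=3
  k=4: a=15, p=1018, q=47

1018/47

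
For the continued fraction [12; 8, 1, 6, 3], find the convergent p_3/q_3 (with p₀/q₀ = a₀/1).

751/62

Using pₖ = aₖpₖ₋₁ + pₖ₋₂, qₖ = aₖqₖ₋₁ + qₖ₋₂ (with p₋₁=1, p₋₂=0, q₋₁=0, q₋₂=1):
  k=0: a=12, p=12, q=1
  k=1: a=8, p=97, q=8
  k=2: a=1, p=109, q=9
  k=3: a=6, p=751, q=62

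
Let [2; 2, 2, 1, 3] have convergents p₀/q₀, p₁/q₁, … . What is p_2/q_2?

12/5

Using pₖ = aₖpₖ₋₁ + pₖ₋₂, qₖ = aₖqₖ₋₁ + qₖ₋₂ (with p₋₁=1, p₋₂=0, q₋₁=0, q₋₂=1):
  k=0: a=2, p=2, q=1
  k=1: a=2, p=5, q=2
  k=2: a=2, p=12, q=5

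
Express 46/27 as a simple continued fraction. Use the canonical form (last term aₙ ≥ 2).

[1; 1, 2, 2, 1, 2]

46 = 1×27 + 19
27 = 1×19 + 8
19 = 2×8 + 3
8 = 2×3 + 2
3 = 1×2 + 1
2 = 2×1 + 0  (stop)
So 46/27 = [1; 1, 2, 2, 1, 2].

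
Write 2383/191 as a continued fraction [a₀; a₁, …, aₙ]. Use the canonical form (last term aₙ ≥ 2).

2383 = 12×191 + 91
191 = 2×91 + 9
91 = 10×9 + 1
9 = 9×1 + 0  (stop)
So 2383/191 = [12; 2, 10, 9].

[12; 2, 10, 9]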